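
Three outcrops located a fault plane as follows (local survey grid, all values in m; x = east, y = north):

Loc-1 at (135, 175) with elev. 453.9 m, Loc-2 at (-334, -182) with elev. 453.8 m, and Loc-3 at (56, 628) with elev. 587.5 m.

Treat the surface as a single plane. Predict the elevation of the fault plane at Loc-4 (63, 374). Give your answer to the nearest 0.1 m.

520.0 m

Let the plane be z = a·x + b·y + c.
Loc-2−Loc-1: −469a − 357b = −0.1;  Loc-3−Loc-1: −79a + 453b = 133.6.
Solving gives a = −0.19800, b = 0.26039.
Then c = 453.9 − a·135 − b·175 = 435.06.
At (63, 374): z = −12.5 + 97.4 + 435.06 = 520.0 m.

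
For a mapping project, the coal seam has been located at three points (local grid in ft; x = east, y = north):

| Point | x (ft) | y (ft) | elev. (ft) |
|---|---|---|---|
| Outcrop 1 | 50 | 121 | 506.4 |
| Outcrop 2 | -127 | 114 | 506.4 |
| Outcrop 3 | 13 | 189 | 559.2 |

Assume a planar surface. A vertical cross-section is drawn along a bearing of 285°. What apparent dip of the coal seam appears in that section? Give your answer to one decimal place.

Two edge vectors: Outcrop 1→Outcrop 2 = (-177, -7, 0), Outcrop 1→Outcrop 3 = (-37, 68, 52.8).
Normal n = (Outcrop 1→Outcrop 2) × (Outcrop 1→Outcrop 3) = (-369.6, 9345.6, -12295).
So ∂z/∂x = −n_x/n_z = −0.03006 and ∂z/∂y = −n_y/n_z = 0.76011.
Unit vector along 285° is (sin 285°, cos 285°) = (-0.9659, 0.2588).
Slope in that direction = a·(-0.9659) + b·(0.2588) = 0.22577.
Apparent dip = arctan|0.22577| = 12.7° (true dip is 37.3°, so apparent ≤ true as expected).

12.7°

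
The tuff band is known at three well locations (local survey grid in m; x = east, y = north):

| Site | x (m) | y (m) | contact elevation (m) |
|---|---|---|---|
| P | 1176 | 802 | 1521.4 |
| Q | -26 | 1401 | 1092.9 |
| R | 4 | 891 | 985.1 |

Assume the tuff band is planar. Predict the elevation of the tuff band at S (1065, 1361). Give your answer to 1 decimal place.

1602.4 m

Two edge vectors: P→Q = (-1202, 599, -428.5), P→R = (-1172, 89, -536.3).
Normal n = (P→Q) × (P→R) = (-283107.2, -142430.6, 595050).
So ∂z/∂x = −n_x/n_z = 0.475770 and ∂z/∂y = −n_y/n_z = 0.239359.
Intercept c from P: 1521.4 − 559.51 − 191.97 = 769.93.
At (1065, 1361): z = 506.7 + 325.8 + 769.93 = 1602.4 m.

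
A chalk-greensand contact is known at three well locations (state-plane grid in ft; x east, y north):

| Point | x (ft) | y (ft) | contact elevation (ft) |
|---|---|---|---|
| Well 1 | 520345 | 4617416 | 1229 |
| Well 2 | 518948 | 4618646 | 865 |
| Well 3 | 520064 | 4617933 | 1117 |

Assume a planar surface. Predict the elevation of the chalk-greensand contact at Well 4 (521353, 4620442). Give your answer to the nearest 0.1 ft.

928.7 ft

Two edge vectors: Well 1→Well 2 = (-1397, 1230, -364), Well 1→Well 3 = (-281, 517, -112).
Normal n = (Well 1→Well 2) × (Well 1→Well 3) = (50428, -54180, -376619).
So ∂z/∂x = −n_x/n_z = 0.133896590 and ∂z/∂y = −n_y/n_z = −0.143858913.
Intercept c from Well 1: 1229 − 69672.42 + 664256.45 = 595813.03.
At (521353, 4620442): z = 69807.4 − 664691.8 + 595813.03 = 928.7 ft.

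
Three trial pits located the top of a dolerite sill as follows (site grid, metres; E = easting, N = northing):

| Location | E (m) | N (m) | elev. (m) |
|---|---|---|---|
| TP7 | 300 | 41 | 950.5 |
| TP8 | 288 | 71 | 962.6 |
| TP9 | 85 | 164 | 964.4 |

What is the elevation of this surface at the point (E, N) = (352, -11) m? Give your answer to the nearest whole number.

Two edge vectors: TP7→TP8 = (-12, 30, 12.1), TP7→TP9 = (-215, 123, 13.9).
Normal n = (TP7→TP8) × (TP7→TP9) = (-1071.3, -2434.7, 4974).
So ∂z/∂E = −n_x/n_z = 0.21538 and ∂z/∂N = −n_y/n_z = 0.48949.
Intercept c from TP7: 950.5 − 64.61 − 20.07 = 865.82.
At (352, -11): z = 75.8 − 5.4 + 865.82 = 936.2 m.

936 m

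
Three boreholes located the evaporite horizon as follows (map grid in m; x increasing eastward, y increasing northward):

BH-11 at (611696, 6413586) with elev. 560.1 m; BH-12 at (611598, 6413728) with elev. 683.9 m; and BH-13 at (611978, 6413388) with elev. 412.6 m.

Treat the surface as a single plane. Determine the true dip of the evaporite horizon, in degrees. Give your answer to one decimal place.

Let the plane be z = a·x + b·y + c.
BH-12−BH-11: −98a + 142b = 123.8;  BH-13−BH-11: 282a − 198b = −147.5.
Solving gives a = 0.17284, b = 0.99111.
Gradient magnitude |∇z| = √(a² + b²) = √(0.02987 + 0.98231) = 1.00607.
True dip = arctan(1.00607) = 45.2°, dipping toward S (azimuth ≈ 190°).

45.2°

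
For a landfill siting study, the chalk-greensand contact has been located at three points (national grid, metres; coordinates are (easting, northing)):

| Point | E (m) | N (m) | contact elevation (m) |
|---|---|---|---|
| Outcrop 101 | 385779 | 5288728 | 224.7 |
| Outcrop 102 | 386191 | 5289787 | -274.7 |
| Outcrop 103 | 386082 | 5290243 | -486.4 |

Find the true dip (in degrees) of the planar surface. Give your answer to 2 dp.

Two edge vectors: Outcrop 101→Outcrop 102 = (412, 1059, -499.4), Outcrop 101→Outcrop 103 = (303, 1515, -711.1).
Normal n = (Outcrop 101→Outcrop 102) × (Outcrop 101→Outcrop 103) = (3536.1, 141655, 303303).
So ∂z/∂E = −n_x/n_z = −0.01166 and ∂z/∂N = −n_y/n_z = −0.46704.
Gradient magnitude |∇z| = √(a² + b²) = √(0.00014 + 0.21813) = 0.46719.
True dip = arctan(0.46719) = 25.04°, dipping toward N (azimuth ≈ 001°).

25.04°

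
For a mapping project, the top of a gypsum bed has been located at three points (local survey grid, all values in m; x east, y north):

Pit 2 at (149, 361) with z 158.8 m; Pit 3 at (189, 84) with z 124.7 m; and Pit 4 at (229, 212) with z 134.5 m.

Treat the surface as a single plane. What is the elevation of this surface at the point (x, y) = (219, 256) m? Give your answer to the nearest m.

Two edge vectors: Pit 2→Pit 3 = (40, -277, -34.1), Pit 2→Pit 4 = (80, -149, -24.3).
Normal n = (Pit 2→Pit 3) × (Pit 2→Pit 4) = (1650.2, -1756, 16200).
So ∂z/∂x = −n_x/n_z = −0.10186 and ∂z/∂y = −n_y/n_z = 0.10840.
Intercept c from Pit 2: 158.8 + 15.18 − 39.13 = 134.85.
At (219, 256): z = −22.3 + 27.7 + 134.85 = 140.3 m.

140 m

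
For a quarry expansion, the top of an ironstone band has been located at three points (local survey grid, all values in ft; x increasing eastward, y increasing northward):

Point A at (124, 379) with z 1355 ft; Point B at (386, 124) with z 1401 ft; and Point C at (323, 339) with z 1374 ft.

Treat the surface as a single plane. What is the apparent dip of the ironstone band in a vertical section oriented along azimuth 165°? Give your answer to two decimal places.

6.81°

Two edge vectors: Point A→Point B = (262, -255, 46), Point A→Point C = (199, -40, 19).
Normal n = (Point A→Point B) × (Point A→Point C) = (-3005, 4176, 40265).
So ∂z/∂x = −n_x/n_z = 0.07463 and ∂z/∂y = −n_y/n_z = −0.10371.
Unit vector along 165° is (sin 165°, cos 165°) = (0.2588, -0.9659).
Slope in that direction = a·(0.2588) + b·(-0.9659) = 0.11949.
Apparent dip = arctan|0.11949| = 6.81° (true dip is 7.3°, so apparent ≤ true as expected).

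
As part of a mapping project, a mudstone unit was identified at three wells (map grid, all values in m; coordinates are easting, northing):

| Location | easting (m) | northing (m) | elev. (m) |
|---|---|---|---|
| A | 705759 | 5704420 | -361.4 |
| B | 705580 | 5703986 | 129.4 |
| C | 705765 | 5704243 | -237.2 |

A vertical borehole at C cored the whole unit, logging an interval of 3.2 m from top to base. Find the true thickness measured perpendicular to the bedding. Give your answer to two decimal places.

2.04 m

Let the plane be z = a·easting + b·northing + c.
B−A: −179a − 434b = 490.8;  C−A: 6a − 177b = 124.2.
Solving gives a = −0.96155, b = −0.73429.
|∇z| = √(a²+b²) = 1.20986, so dip δ = arctan(1.20986) = 50.42°.
True thickness = vertical thickness × cos δ = 3.2 × cos 50.42° = 2.04 m.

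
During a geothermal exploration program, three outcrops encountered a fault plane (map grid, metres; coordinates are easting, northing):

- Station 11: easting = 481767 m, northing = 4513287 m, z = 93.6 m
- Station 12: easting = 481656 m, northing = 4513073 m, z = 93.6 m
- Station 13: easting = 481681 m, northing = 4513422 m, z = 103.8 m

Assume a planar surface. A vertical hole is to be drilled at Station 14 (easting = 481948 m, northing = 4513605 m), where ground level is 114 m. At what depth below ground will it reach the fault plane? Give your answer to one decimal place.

21.4 m

Two edge vectors: Station 11→Station 12 = (-111, -214, 0), Station 11→Station 13 = (-86, 135, 10.2).
Normal n = (Station 11→Station 12) × (Station 11→Station 13) = (-2182.8, 1132.2, -33389).
So ∂z/∂easting = −n_x/n_z = −0.065374824 and ∂z/∂northing = −n_y/n_z = 0.033909371.
Intercept c from Station 11: 93.6 + 31495.43 − 153042.72 = −121453.69.
At (481948, 4513605): z_contact = −31507.27 + 153053.51 − 121453.69 = 92.55 m.
Depth below ground = 114 − 92.55 = 21.4 m.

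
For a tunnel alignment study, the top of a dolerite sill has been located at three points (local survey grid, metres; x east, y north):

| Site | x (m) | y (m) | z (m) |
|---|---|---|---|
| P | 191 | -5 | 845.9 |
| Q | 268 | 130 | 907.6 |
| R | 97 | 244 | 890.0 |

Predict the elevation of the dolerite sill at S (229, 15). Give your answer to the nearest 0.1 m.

862.9 m

Two edge vectors: P→Q = (77, 135, 61.7), P→R = (-94, 249, 44.1).
Normal n = (P→Q) × (P→R) = (-9409.8, -9195.5, 31863).
So ∂z/∂x = −n_x/n_z = 0.29532 and ∂z/∂y = −n_y/n_z = 0.28859.
Intercept c from P: 845.9 − 56.41 + 1.44 = 790.94.
At (229, 15): z = 67.6 + 4.3 + 790.94 = 862.9 m.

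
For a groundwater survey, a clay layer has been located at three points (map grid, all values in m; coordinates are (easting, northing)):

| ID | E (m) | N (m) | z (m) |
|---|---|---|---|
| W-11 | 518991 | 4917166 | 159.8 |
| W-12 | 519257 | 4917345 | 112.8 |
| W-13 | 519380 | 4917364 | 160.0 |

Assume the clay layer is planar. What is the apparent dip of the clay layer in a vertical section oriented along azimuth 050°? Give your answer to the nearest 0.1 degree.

Two edge vectors: W-11→W-12 = (266, 179, -47), W-11→W-13 = (389, 198, 0.2).
Normal n = (W-11→W-12) × (W-11→W-13) = (9341.8, -18336.2, -16963).
So ∂z/∂E = −n_x/n_z = 0.55072 and ∂z/∂N = −n_y/n_z = −1.08095.
Unit vector along 050° is (sin 50°, cos 50°) = (0.7660, 0.6428).
Slope in that direction = a·(0.7660) + b·(0.6428) = −0.27295.
Apparent dip = arctan|0.27295| = 15.3° (true dip is 50.5°, so apparent ≤ true as expected).

15.3°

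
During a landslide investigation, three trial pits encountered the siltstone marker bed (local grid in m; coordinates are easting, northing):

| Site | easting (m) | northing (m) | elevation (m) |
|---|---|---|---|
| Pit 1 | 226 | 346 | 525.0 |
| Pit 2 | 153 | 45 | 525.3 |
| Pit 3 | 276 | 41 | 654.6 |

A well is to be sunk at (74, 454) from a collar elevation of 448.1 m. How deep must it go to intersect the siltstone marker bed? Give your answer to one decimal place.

109.1 m

Let the plane be z = a·easting + b·northing + c.
Pit 2−Pit 1: −73a − 301b = 0.3;  Pit 3−Pit 1: 50a − 305b = 129.6.
Solving gives a = 1.04296, b = −0.25394.
Then c = 525 − a·226 − b·346 = 377.15.
At (74, 454): z_contact = 77.18 − 115.29 + 377.15 = 339.04 m.
Depth below ground = 448.1 − 339.04 = 109.1 m.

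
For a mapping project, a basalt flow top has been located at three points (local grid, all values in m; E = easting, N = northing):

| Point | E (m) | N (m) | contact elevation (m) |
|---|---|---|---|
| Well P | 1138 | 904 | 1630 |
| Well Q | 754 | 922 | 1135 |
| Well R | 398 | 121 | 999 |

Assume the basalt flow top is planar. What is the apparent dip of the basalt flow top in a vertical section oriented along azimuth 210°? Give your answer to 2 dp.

Two edge vectors: Well P→Well Q = (-384, 18, -495), Well P→Well R = (-740, -783, -631).
Normal n = (Well P→Well Q) × (Well P→Well R) = (-398943, 123996, 313992).
So ∂z/∂E = −n_x/n_z = 1.27055 and ∂z/∂N = −n_y/n_z = −0.39490.
Unit vector along 210° is (sin 210°, cos 210°) = (-0.5000, -0.8660).
Slope in that direction = a·(-0.5000) + b·(-0.8660) = −0.29328.
Apparent dip = arctan|0.29328| = 16.35° (true dip is 53.1°, so apparent ≤ true as expected).

16.35°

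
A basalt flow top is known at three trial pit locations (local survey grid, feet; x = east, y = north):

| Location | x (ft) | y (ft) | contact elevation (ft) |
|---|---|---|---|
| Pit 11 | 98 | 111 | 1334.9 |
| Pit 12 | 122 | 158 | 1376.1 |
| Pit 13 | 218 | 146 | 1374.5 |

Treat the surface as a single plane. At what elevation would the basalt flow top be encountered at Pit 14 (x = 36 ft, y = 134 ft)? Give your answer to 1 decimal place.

Two edge vectors: Pit 11→Pit 12 = (24, 47, 41.2), Pit 11→Pit 13 = (120, 35, 39.6).
Normal n = (Pit 11→Pit 12) × (Pit 11→Pit 13) = (419.2, 3993.6, -4800).
So ∂z/∂x = −n_x/n_z = 0.08733 and ∂z/∂y = −n_y/n_z = 0.83200.
Intercept c from Pit 11: 1334.9 − 8.56 − 92.35 = 1233.99.
At (36, 134): z = 3.1 + 111.5 + 1233.99 = 1348.6 ft.

1348.6 ft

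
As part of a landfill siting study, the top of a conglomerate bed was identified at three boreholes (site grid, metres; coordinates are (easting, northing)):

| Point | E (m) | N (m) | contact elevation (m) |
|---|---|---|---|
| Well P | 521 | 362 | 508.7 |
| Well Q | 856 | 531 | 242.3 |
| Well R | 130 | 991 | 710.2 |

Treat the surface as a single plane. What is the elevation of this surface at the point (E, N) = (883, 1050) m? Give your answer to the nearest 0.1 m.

Two edge vectors: Well P→Well Q = (335, 169, -266.4), Well P→Well R = (-391, 629, 201.5).
Normal n = (Well P→Well Q) × (Well P→Well R) = (201619.1, 36659.9, 276794).
So ∂z/∂E = −n_x/n_z = −0.728408 and ∂z/∂N = −n_y/n_z = −0.132445.
Intercept c from Well P: 508.7 + 379.50 + 47.94 = 936.15.
At (883, 1050): z = −643.2 − 139.1 + 936.15 = 153.9 m.

153.9 m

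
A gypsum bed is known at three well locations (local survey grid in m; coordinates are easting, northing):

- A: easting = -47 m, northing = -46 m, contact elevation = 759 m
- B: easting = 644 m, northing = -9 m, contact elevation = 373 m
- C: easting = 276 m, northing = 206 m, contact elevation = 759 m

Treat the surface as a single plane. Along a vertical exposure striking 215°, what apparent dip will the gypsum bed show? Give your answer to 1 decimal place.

15.9°

Two edge vectors: A→B = (691, 37, -386), A→C = (323, 252, 0).
Normal n = (A→B) × (A→C) = (97272, -124678, 162181).
So ∂z/∂easting = −n_x/n_z = −0.59977 and ∂z/∂northing = −n_y/n_z = 0.76876.
Unit vector along 215° is (sin 215°, cos 215°) = (-0.5736, -0.8192).
Slope in that direction = a·(-0.5736) + b·(-0.8192) = −0.28571.
Apparent dip = arctan|0.28571| = 15.9° (true dip is 44.3°, so apparent ≤ true as expected).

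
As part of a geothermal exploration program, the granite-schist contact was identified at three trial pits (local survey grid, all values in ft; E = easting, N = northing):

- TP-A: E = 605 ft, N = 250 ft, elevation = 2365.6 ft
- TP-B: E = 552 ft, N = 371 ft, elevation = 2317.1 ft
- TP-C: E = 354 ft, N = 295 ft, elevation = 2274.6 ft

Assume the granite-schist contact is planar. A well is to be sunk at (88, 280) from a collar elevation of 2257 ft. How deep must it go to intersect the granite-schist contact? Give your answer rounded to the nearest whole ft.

Let the plane be z = a·E + b·N + c.
TP-B−TP-A: −53a + 121b = −48.5;  TP-C−TP-A: −251a + 45b = −91.
Solving gives a = 0.31546, b = −0.26265.
Then c = 2365.6 − a·605 − b·250 = 2240.41.
At (88, 280): z_contact = 27.8 − 73.5 + 2240.41 = 2194.6 ft.
Depth below ground = 2257 − 2194.6 = 62 ft.

62 ft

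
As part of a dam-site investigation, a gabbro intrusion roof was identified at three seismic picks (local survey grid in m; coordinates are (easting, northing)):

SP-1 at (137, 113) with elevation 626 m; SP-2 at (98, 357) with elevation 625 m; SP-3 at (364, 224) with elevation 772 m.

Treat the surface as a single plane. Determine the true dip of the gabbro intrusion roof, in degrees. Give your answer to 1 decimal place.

Let the plane be z = a·E + b·N + c.
SP-2−SP-1: −39a + 244b = −1;  SP-3−SP-1: 227a + 111b = 146.
Solving gives a = 0.59841, b = 0.09155.
Gradient magnitude |∇z| = √(a² + b²) = √(0.35809 + 0.00838) = 0.60537.
True dip = arctan(0.60537) = 31.2°, dipping toward W (azimuth ≈ 261°).

31.2°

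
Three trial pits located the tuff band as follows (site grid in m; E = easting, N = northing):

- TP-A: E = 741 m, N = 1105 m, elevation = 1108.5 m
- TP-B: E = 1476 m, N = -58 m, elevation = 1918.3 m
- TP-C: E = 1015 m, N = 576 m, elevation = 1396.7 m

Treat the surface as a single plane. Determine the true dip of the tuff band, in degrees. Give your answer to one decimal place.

Let the plane be z = a·E + b·N + c.
TP-B−TP-A: 735a − 1163b = 809.8;  TP-C−TP-A: 274a − 529b = 288.2.
Solving gives a = 1.32863, b = 0.14338.
Gradient magnitude |∇z| = √(a² + b²) = √(1.76527 + 0.02056) = 1.33635.
True dip = arctan(1.33635) = 53.2°, dipping toward W (azimuth ≈ 264°).

53.2°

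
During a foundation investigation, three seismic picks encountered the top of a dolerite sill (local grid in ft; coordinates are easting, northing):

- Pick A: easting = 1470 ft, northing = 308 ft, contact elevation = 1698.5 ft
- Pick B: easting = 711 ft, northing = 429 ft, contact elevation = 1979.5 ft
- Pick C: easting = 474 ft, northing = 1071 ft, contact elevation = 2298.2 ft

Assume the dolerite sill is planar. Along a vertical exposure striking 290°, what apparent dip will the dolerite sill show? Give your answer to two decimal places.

22.85°

Two edge vectors: Pick A→Pick B = (-759, 121, 281), Pick A→Pick C = (-996, 763, 599.7).
Normal n = (Pick A→Pick B) × (Pick A→Pick C) = (-141839.3, 175296.3, -458601).
So ∂z/∂easting = −n_x/n_z = −0.30929 and ∂z/∂northing = −n_y/n_z = 0.38224.
Unit vector along 290° is (sin 290°, cos 290°) = (-0.9397, 0.3420).
Slope in that direction = a·(-0.9397) + b·(0.3420) = 0.42137.
Apparent dip = arctan|0.42137| = 22.85° (true dip is 26.2°, so apparent ≤ true as expected).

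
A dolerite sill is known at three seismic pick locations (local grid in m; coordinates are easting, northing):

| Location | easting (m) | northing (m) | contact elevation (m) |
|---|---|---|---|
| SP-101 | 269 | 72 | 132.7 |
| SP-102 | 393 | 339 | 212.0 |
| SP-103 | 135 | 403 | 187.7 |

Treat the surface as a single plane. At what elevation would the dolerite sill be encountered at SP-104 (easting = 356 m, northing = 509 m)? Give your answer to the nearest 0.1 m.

245.0 m

Two edge vectors: SP-101→SP-102 = (124, 267, 79.3), SP-101→SP-103 = (-134, 331, 55).
Normal n = (SP-101→SP-102) × (SP-101→SP-103) = (-11563.3, -17446.2, 76822).
So ∂z/∂easting = −n_x/n_z = 0.15052 and ∂z/∂northing = −n_y/n_z = 0.22710.
Intercept c from SP-101: 132.7 − 40.49 − 16.35 = 75.86.
At (356, 509): z = 53.6 + 115.6 + 75.86 = 245.0 m.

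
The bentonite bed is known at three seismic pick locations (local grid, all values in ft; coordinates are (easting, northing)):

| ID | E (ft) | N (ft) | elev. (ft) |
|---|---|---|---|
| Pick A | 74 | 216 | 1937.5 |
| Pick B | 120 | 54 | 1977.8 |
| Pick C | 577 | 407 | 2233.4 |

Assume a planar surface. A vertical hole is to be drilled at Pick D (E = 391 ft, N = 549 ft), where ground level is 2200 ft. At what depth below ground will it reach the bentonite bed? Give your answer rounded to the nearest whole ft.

Let the plane be z = a·E + b·N + c.
Pick B−Pick A: 46a − 162b = 40.3;  Pick C−Pick A: 503a + 191b = 295.9.
Solving gives a = 0.61628, b = −0.07377.
Then c = 1937.5 − a·74 − b·216 = 1907.83.
At (391, 549): z_contact = 241.0 − 40.5 + 1907.83 = 2108.3 ft.
Depth below ground = 2200 − 2108.3 = 92 ft.

92 ft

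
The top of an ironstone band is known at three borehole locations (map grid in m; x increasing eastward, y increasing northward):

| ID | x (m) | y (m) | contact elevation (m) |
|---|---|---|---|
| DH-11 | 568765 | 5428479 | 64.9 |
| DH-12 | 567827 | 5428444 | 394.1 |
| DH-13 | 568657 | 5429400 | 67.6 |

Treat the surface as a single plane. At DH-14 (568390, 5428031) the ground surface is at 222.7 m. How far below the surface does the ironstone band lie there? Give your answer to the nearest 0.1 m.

Two edge vectors: DH-11→DH-12 = (-938, -35, 329.2), DH-11→DH-13 = (-108, 921, 2.7).
Normal n = (DH-11→DH-12) × (DH-11→DH-13) = (-303287.7, -33021, -867678).
So ∂z/∂x = −n_x/n_z = −0.349539460 and ∂z/∂y = −n_y/n_z = −0.038056745.
Intercept c from DH-11: 64.9 + 198805.81 + 206590.24 = 405460.95.
At (568390, 5428031): z_contact = −198674.73 − 206573.19 + 405460.95 = 213.03 m.
Depth below ground = 222.7 − 213.03 = 9.7 m.

9.7 m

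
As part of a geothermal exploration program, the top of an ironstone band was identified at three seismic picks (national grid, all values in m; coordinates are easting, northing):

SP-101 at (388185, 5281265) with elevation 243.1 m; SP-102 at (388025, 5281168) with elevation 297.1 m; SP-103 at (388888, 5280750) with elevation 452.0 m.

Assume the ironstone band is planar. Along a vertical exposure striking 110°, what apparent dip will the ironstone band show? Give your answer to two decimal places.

6.56°

Two edge vectors: SP-101→SP-102 = (-160, -97, 54), SP-101→SP-103 = (703, -515, 208.9).
Normal n = (SP-101→SP-102) × (SP-101→SP-103) = (7546.7, 71386, 150591).
So ∂z/∂easting = −n_x/n_z = −0.05011 and ∂z/∂northing = −n_y/n_z = −0.47404.
Unit vector along 110° is (sin 110°, cos 110°) = (0.9397, -0.3420).
Slope in that direction = a·(0.9397) + b·(-0.3420) = 0.11504.
Apparent dip = arctan|0.11504| = 6.56° (true dip is 25.5°, so apparent ≤ true as expected).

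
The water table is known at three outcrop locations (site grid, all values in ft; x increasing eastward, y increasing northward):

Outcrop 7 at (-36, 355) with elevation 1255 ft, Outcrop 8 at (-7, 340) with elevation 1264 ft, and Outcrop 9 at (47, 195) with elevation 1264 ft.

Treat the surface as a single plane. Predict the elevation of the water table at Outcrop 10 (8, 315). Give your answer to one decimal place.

Let the plane be z = a·x + b·y + c.
Outcrop 8−Outcrop 7: 29a − 15b = 9;  Outcrop 9−Outcrop 7: 83a − 160b = 9.
Solving gives a = 0.38439, b = 0.14315.
Then c = 1255 − a·-36 − b·355 = 1218.02.
At (8, 315): z = 3.1 + 45.1 + 1218.02 = 1266.2 ft.

1266.2 ft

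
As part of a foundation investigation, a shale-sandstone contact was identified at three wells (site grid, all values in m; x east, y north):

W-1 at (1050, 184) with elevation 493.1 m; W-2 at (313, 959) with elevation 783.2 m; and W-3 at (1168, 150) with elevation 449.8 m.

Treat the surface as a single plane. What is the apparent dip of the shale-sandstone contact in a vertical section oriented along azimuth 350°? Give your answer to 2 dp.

Two edge vectors: W-1→W-2 = (-737, 775, 290.1), W-1→W-3 = (118, -34, -43.3).
Normal n = (W-1→W-2) × (W-1→W-3) = (-23694.1, 2319.7, -66392).
So ∂z/∂x = −n_x/n_z = −0.35688 and ∂z/∂y = −n_y/n_z = 0.03494.
Unit vector along 350° is (sin 350°, cos 350°) = (-0.1736, 0.9848).
Slope in that direction = a·(-0.1736) + b·(0.9848) = 0.09638.
Apparent dip = arctan|0.09638| = 5.51° (true dip is 19.7°, so apparent ≤ true as expected).

5.51°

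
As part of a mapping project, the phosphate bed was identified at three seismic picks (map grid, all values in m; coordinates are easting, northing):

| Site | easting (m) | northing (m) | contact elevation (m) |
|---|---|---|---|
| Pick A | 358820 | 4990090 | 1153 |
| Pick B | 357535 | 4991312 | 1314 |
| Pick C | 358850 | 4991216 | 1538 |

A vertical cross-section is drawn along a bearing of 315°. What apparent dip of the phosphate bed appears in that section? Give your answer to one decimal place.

5.7°

Let the plane be z = a·easting + b·northing + c.
Pick B−Pick A: −1285a + 1222b = 161;  Pick C−Pick A: 30a + 1126b = 385.
Solving gives a = 0.19492, b = 0.33672.
Unit vector along 315° is (sin 315°, cos 315°) = (-0.7071, 0.7071).
Slope in that direction = a·(-0.7071) + b·(0.7071) = 0.10027.
Apparent dip = arctan|0.10027| = 5.7° (true dip is 21.3°, so apparent ≤ true as expected).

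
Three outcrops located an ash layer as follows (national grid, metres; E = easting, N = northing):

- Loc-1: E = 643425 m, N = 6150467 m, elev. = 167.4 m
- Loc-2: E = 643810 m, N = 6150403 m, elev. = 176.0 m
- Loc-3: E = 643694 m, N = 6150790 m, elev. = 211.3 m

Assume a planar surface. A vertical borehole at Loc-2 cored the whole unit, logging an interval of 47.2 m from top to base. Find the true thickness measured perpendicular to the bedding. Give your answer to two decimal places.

Two edge vectors: Loc-1→Loc-2 = (385, -64, 8.6), Loc-1→Loc-3 = (269, 323, 43.9).
Normal n = (Loc-1→Loc-2) × (Loc-1→Loc-3) = (-5587.4, -14588.1, 141571).
So ∂z/∂E = −n_x/n_z = 0.03947 and ∂z/∂N = −n_y/n_z = 0.10304.
|∇z| = √(a²+b²) = 0.11034, so dip δ = arctan(0.11034) = 6.30°.
True thickness = vertical thickness × cos δ = 47.2 × cos 6.30° = 46.92 m.

46.92 m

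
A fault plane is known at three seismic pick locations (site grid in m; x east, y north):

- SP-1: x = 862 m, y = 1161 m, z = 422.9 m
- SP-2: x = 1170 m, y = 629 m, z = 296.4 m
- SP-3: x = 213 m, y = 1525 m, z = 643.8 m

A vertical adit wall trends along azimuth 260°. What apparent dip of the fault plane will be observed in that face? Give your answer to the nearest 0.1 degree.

16.2°

Let the plane be z = a·x + b·y + c.
SP-2−SP-1: 308a − 532b = −126.5;  SP-3−SP-1: −649a + 364b = 220.9.
Solving gives a = −0.30654, b = 0.06031.
Unit vector along 260° is (sin 260°, cos 260°) = (-0.9848, -0.1736).
Slope in that direction = a·(-0.9848) + b·(-0.1736) = 0.29142.
Apparent dip = arctan|0.29142| = 16.2° (true dip is 17.3°, so apparent ≤ true as expected).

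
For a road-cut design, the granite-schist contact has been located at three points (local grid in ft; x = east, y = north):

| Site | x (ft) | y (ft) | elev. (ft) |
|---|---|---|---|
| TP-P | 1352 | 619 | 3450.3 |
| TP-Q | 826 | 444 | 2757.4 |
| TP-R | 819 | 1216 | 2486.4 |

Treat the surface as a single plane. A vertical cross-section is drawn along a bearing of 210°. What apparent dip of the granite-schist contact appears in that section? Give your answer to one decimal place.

Let the plane be z = a·x + b·y + c.
TP-Q−TP-P: −526a − 175b = −692.9;  TP-R−TP-P: −533a + 597b = −963.9.
Solving gives a = 1.42978, b = −0.33807.
Unit vector along 210° is (sin 210°, cos 210°) = (-0.5000, -0.8660).
Slope in that direction = a·(-0.5000) + b·(-0.8660) = −0.42211.
Apparent dip = arctan|0.42211| = 22.9° (true dip is 55.8°, so apparent ≤ true as expected).

22.9°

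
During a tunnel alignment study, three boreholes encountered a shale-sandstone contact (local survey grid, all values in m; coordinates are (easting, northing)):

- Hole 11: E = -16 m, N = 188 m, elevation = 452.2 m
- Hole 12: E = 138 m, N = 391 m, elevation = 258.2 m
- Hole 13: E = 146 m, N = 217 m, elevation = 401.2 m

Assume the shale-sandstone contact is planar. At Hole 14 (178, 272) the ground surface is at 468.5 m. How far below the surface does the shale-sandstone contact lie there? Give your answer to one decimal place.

118.2 m

Let the plane be z = a·E + b·N + c.
Hole 12−Hole 11: 154a + 203b = −194;  Hole 13−Hole 11: 162a + 29b = −51.
Solving gives a = −0.16633, b = −0.82949.
Then c = 452.2 − a·-16 − b·188 = 605.48.
At (178, 272): z_contact = −29.61 − 225.62 + 605.48 = 350.26 m.
Depth below ground = 468.5 − 350.26 = 118.2 m.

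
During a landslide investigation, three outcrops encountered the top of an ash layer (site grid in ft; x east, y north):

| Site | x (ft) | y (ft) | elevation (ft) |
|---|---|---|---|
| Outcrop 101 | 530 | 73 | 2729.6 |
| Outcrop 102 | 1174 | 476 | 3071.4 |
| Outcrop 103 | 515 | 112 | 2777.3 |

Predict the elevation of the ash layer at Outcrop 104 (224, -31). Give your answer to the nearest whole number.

2668 ft

Let the plane be z = a·x + b·y + c.
Outcrop 102−Outcrop 101: 644a + 403b = 341.8;  Outcrop 103−Outcrop 101: −15a + 39b = 47.7.
Solving gives a = −0.18911, b = 1.15034.
Then c = 2729.6 − a·530 − b·73 = 2745.85.
At (224, -31): z = −42.4 − 35.7 + 2745.85 = 2667.8 ft.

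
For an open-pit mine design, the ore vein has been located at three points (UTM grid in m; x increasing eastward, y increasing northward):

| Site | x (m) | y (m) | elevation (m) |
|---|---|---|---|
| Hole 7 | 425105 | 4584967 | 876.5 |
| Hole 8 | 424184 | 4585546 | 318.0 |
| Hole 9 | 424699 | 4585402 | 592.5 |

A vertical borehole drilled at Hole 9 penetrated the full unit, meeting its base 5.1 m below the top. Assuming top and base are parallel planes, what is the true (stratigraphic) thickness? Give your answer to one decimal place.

Two edge vectors: Hole 7→Hole 8 = (-921, 579, -558.5), Hole 7→Hole 9 = (-406, 435, -284).
Normal n = (Hole 7→Hole 8) × (Hole 7→Hole 9) = (78511.5, -34813, -165561).
So ∂z/∂x = −n_x/n_z = 0.47421 and ∂z/∂y = −n_y/n_z = −0.21027.
|∇z| = √(a²+b²) = 0.51874, so dip δ = arctan(0.51874) = 27.42°.
True thickness = vertical thickness × cos δ = 5.1 × cos 27.42° = 4.5 m.

4.5 m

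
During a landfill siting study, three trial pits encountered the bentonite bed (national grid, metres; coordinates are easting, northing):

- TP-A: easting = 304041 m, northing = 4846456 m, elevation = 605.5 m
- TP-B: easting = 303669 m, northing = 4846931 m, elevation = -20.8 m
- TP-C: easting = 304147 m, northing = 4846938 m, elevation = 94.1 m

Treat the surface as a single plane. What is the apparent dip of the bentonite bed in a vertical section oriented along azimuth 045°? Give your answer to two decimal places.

31.33°

Two edge vectors: TP-A→TP-B = (-372, 475, -626.3), TP-A→TP-C = (106, 482, -511.4).
Normal n = (TP-A→TP-B) × (TP-A→TP-C) = (58961.6, -256628.6, -229654).
So ∂z/∂easting = −n_x/n_z = 0.25674 and ∂z/∂northing = −n_y/n_z = −1.11746.
Unit vector along 045° is (sin 45°, cos 45°) = (0.7071, 0.7071).
Slope in that direction = a·(0.7071) + b·(0.7071) = −0.60862.
Apparent dip = arctan|0.60862| = 31.33° (true dip is 48.9°, so apparent ≤ true as expected).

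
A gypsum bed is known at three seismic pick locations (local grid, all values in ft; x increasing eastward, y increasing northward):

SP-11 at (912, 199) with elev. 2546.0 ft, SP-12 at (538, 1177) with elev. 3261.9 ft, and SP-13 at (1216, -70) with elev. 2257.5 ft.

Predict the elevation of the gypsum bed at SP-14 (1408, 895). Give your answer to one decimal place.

2708.4 ft

Let the plane be z = a·x + b·y + c.
SP-12−SP-11: −374a + 978b = 715.9;  SP-13−SP-11: 304a − 269b = −288.5.
Solving gives a = −0.455380, b = 0.557861.
Then c = 2546 − a·912 − b·199 = 2850.29.
At (1408, 895): z = −641.2 + 499.3 + 2850.29 = 2708.4 ft.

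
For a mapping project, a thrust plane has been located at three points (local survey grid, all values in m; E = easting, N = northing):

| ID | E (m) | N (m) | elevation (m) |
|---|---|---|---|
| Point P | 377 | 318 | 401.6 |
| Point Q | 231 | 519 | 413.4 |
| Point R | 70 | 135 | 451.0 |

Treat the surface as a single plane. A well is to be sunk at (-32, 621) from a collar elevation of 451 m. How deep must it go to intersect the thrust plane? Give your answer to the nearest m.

Let the plane be z = a·E + b·N + c.
Point Q−Point P: −146a + 201b = 11.8;  Point R−Point P: −307a − 183b = 49.4.
Solving gives a = −0.13671, b = −0.04060.
Then c = 401.6 − a·377 − b·318 = 466.05.
At (-32, 621): z_contact = 4.4 − 25.2 + 466.05 = 445.2 m.
Depth below ground = 451 − 445.2 = 6 m.

6 m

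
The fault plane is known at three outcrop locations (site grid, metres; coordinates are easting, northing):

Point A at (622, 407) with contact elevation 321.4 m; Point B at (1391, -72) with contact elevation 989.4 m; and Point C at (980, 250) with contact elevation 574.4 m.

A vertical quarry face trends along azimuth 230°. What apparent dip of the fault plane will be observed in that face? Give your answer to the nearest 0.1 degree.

Two edge vectors: Point A→Point B = (769, -479, 668), Point A→Point C = (358, -157, 253).
Normal n = (Point A→Point B) × (Point A→Point C) = (-16311, 44587, 50749).
So ∂z/∂easting = −n_x/n_z = 0.32141 and ∂z/∂northing = −n_y/n_z = −0.87858.
Unit vector along 230° is (sin 230°, cos 230°) = (-0.7660, -0.6428).
Slope in that direction = a·(-0.7660) + b·(-0.6428) = 0.31853.
Apparent dip = arctan|0.31853| = 17.7° (true dip is 43.1°, so apparent ≤ true as expected).

17.7°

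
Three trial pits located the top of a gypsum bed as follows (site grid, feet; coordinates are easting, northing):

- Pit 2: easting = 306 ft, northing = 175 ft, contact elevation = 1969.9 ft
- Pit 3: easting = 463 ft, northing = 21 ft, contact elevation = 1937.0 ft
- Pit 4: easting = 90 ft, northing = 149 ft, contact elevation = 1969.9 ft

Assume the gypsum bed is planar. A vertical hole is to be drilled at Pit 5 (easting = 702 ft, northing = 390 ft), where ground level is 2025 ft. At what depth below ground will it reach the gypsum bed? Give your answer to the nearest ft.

Let the plane be z = a·easting + b·northing + c.
Pit 3−Pit 2: 157a − 154b = −32.9;  Pit 4−Pit 2: −216a − 26b = 0.
Solving gives a = −0.02290, b = 0.19029.
Then c = 1969.9 − a·306 − b·175 = 1943.61.
At (702, 390): z_contact = −16.1 + 74.2 + 1943.61 = 2001.7 ft.
Depth below ground = 2025 − 2001.7 = 23 ft.

23 ft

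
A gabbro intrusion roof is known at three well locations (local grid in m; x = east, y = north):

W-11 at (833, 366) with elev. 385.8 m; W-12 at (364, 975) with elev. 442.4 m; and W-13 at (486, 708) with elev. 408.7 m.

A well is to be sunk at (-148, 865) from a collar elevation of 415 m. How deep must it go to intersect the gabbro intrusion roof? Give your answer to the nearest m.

46 m

Let the plane be z = a·x + b·y + c.
W-12−W-11: −469a + 609b = 56.6;  W-13−W-11: −347a + 342b = 22.9.
Solving gives a = 0.10626, b = 0.17477.
Then c = 385.8 − a·833 − b·366 = 233.32.
At (-148, 865): z_contact = −15.7 + 151.2 + 233.32 = 368.8 m.
Depth below ground = 415 − 368.8 = 46 m.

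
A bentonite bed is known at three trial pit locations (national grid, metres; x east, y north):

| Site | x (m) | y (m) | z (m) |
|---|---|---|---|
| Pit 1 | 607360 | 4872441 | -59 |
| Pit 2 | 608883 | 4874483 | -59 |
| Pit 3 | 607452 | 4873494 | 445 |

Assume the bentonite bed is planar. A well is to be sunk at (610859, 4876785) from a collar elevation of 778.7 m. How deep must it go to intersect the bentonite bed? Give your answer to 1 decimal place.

1026.0 m

Two edge vectors: Pit 1→Pit 2 = (1523, 2042, 0), Pit 1→Pit 3 = (92, 1053, 504).
Normal n = (Pit 1→Pit 2) × (Pit 1→Pit 3) = (1029168, -767592, 1415855).
So ∂z/∂x = −n_x/n_z = −0.726887993 and ∂z/∂y = −n_y/n_z = 0.542140262.
Intercept c from Pit 1: -59 + 441482.69 − 2641546.44 = −2200122.75.
At (610859, 4876785): z_contact = −444026.07 + 2643901.50 − 2200122.75 = -247.32 m.
Depth below ground = 778.7 − (-247.32) = 1026.0 m.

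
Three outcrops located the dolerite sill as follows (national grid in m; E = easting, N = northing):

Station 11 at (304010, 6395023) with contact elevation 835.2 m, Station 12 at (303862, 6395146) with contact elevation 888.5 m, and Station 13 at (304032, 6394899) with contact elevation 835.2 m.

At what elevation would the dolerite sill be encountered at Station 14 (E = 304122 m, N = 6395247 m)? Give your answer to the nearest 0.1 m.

771.1 m

Let the plane be z = a·E + b·N + c.
Station 12−Station 11: −148a + 123b = 53.3;  Station 13−Station 11: 22a − 124b = 0.
Solving gives a = −0.422421066, b = −0.074945673.
Then c = 835.2 − a·304010 − b·6395023 = 608534.73.
At (304122, 6395247): z = −128467.5 − 479296.1 + 608534.73 = 771.1 m.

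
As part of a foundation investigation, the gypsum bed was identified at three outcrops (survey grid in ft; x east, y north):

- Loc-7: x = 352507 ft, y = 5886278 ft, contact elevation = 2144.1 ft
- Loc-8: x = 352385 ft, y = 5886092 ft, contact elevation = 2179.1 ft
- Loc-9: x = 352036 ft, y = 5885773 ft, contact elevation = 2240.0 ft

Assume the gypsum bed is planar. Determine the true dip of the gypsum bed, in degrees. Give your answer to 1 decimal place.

Two edge vectors: Loc-7→Loc-8 = (-122, -186, 35), Loc-7→Loc-9 = (-471, -505, 95.9).
Normal n = (Loc-7→Loc-8) × (Loc-7→Loc-9) = (-162.4, -4785.2, -25996).
So ∂z/∂x = −n_x/n_z = −0.00625 and ∂z/∂y = −n_y/n_z = −0.18407.
Gradient magnitude |∇z| = √(a² + b²) = √(0.00004 + 0.03388) = 0.18418.
True dip = arctan(0.18418) = 10.4°, dipping toward N (azimuth ≈ 002°).

10.4°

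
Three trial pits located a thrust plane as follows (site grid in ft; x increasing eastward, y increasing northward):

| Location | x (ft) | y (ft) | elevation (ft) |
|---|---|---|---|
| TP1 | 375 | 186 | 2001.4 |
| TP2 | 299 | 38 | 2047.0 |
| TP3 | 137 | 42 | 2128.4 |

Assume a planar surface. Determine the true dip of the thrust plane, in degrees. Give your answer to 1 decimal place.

26.8°

Two edge vectors: TP1→TP2 = (-76, -148, 45.6), TP1→TP3 = (-238, -144, 127).
Normal n = (TP1→TP2) × (TP1→TP3) = (-12229.6, -1200.8, -24280).
So ∂z/∂x = −n_x/n_z = −0.50369 and ∂z/∂y = −n_y/n_z = −0.04946.
Gradient magnitude |∇z| = √(a² + b²) = √(0.25370 + 0.00245) = 0.50611.
True dip = arctan(0.50611) = 26.8°, dipping toward E (azimuth ≈ 084°).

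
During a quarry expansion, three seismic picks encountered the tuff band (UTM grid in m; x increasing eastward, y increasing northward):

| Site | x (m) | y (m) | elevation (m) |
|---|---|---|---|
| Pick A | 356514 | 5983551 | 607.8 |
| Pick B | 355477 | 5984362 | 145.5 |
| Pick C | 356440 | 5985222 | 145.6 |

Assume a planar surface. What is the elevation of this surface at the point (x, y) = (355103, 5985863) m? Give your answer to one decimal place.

Let the plane be z = a·x + b·y + c.
Pick B−Pick A: −1037a + 811b = −462.3;  Pick C−Pick A: −74a + 1671b = −462.2.
Solving gives a = 0.237718801, b = −0.266073494.
Then c = 607.8 − a·356514 − b·5983551 = 1507922.04.
At (355103, 5985863): z = 84414.7 − 1592679.5 + 1507922.04 = -342.8 m.

-342.8 m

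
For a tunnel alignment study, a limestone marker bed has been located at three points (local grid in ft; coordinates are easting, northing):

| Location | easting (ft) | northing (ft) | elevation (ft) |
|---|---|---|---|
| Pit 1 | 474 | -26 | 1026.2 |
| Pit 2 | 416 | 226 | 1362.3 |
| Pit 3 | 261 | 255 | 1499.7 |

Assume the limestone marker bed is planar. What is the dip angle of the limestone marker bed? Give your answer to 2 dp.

Let the plane be z = a·easting + b·northing + c.
Pit 2−Pit 1: −58a + 252b = 336.1;  Pit 3−Pit 1: −213a + 281b = 473.5.
Solving gives a = −0.66558, b = 1.18054.
Gradient magnitude |∇z| = √(a² + b²) = √(0.44299 + 1.39368) = 1.35524.
True dip = arctan(1.35524) = 53.58°, dipping toward SSE (azimuth ≈ 151°).

53.58°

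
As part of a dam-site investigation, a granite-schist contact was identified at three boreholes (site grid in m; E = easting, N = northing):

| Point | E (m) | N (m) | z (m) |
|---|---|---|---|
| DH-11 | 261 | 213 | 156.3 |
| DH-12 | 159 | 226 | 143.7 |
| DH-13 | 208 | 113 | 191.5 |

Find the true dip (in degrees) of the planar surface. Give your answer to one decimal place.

Let the plane be z = a·E + b·N + c.
DH-12−DH-11: −102a + 13b = −12.6;  DH-13−DH-11: −53a − 100b = 35.2.
Solving gives a = 0.07369, b = −0.39106.
Gradient magnitude |∇z| = √(a² + b²) = √(0.00543 + 0.15292) = 0.39794.
True dip = arctan(0.39794) = 21.7°, dipping toward N (azimuth ≈ 349°).

21.7°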